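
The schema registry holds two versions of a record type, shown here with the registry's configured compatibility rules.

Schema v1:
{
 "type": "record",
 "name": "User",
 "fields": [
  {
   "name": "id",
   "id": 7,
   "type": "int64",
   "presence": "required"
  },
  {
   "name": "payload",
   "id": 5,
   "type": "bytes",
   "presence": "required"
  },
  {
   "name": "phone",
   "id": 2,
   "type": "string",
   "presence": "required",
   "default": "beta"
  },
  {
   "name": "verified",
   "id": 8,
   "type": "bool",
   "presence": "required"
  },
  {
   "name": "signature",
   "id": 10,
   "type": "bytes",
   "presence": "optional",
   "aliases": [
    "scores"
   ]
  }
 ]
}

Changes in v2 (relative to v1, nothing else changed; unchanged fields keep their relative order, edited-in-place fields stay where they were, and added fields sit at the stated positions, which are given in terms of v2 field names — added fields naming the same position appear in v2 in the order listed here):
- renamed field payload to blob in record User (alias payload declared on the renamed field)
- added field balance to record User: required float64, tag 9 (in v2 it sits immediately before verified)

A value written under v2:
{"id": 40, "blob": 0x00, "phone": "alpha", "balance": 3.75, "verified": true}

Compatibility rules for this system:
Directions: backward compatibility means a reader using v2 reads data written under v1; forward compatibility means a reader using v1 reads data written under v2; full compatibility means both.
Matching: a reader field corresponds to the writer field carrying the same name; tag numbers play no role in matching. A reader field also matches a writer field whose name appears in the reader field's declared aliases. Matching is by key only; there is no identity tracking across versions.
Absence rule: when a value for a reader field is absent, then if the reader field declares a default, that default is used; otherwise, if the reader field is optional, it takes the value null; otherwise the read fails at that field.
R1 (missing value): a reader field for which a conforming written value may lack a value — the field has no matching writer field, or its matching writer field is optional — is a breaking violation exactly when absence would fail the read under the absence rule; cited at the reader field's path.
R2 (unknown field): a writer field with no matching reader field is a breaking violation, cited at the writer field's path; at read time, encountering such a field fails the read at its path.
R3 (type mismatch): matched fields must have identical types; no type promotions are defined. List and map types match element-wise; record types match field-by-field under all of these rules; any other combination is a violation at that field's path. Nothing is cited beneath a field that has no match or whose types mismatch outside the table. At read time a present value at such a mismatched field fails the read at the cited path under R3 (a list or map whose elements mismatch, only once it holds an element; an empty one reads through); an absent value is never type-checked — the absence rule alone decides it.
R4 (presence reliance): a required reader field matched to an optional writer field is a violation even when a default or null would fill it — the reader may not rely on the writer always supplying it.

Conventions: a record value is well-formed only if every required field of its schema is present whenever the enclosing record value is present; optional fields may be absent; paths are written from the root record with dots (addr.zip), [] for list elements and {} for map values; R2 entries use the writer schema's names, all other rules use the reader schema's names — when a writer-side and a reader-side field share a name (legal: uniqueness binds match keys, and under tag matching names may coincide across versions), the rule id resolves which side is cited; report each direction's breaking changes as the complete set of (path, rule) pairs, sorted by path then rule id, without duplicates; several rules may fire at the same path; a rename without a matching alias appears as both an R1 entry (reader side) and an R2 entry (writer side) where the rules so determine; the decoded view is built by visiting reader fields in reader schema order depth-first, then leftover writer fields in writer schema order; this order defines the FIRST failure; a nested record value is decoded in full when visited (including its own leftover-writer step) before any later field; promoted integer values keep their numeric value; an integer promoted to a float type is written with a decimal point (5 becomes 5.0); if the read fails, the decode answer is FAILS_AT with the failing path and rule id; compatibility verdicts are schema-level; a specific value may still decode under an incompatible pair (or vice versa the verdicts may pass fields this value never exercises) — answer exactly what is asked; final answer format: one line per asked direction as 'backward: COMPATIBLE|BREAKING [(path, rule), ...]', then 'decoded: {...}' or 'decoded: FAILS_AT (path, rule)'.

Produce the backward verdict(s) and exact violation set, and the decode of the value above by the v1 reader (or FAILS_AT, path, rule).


backward: BREAKING [(balance, R1)]; decoded: FAILS_AT (payload, R1)

each type pair in User: writer, then reader
backward analysis of User with v2 as reader and v1 as writer:
  writer required, int64 -> int64: reader id maps from writer id
  writer required, bytes -> bytes: reader blob maps from writer payload
  writer required, string -> string: reader phone maps from writer phone
  no writer field matches reader balance
  writer required, bool -> bool: reader verified maps from writer verified
  writer optional, bytes -> bytes: reader signature maps from writer signature
  breaking: (balance, R1)
  => 1 violation(s): backward is BREAKING for User
decoding the User value with the v1 reader:
  id := 40
  read fails at payload under R1 (no fill)
  => FAILS_AT (payload, R1)


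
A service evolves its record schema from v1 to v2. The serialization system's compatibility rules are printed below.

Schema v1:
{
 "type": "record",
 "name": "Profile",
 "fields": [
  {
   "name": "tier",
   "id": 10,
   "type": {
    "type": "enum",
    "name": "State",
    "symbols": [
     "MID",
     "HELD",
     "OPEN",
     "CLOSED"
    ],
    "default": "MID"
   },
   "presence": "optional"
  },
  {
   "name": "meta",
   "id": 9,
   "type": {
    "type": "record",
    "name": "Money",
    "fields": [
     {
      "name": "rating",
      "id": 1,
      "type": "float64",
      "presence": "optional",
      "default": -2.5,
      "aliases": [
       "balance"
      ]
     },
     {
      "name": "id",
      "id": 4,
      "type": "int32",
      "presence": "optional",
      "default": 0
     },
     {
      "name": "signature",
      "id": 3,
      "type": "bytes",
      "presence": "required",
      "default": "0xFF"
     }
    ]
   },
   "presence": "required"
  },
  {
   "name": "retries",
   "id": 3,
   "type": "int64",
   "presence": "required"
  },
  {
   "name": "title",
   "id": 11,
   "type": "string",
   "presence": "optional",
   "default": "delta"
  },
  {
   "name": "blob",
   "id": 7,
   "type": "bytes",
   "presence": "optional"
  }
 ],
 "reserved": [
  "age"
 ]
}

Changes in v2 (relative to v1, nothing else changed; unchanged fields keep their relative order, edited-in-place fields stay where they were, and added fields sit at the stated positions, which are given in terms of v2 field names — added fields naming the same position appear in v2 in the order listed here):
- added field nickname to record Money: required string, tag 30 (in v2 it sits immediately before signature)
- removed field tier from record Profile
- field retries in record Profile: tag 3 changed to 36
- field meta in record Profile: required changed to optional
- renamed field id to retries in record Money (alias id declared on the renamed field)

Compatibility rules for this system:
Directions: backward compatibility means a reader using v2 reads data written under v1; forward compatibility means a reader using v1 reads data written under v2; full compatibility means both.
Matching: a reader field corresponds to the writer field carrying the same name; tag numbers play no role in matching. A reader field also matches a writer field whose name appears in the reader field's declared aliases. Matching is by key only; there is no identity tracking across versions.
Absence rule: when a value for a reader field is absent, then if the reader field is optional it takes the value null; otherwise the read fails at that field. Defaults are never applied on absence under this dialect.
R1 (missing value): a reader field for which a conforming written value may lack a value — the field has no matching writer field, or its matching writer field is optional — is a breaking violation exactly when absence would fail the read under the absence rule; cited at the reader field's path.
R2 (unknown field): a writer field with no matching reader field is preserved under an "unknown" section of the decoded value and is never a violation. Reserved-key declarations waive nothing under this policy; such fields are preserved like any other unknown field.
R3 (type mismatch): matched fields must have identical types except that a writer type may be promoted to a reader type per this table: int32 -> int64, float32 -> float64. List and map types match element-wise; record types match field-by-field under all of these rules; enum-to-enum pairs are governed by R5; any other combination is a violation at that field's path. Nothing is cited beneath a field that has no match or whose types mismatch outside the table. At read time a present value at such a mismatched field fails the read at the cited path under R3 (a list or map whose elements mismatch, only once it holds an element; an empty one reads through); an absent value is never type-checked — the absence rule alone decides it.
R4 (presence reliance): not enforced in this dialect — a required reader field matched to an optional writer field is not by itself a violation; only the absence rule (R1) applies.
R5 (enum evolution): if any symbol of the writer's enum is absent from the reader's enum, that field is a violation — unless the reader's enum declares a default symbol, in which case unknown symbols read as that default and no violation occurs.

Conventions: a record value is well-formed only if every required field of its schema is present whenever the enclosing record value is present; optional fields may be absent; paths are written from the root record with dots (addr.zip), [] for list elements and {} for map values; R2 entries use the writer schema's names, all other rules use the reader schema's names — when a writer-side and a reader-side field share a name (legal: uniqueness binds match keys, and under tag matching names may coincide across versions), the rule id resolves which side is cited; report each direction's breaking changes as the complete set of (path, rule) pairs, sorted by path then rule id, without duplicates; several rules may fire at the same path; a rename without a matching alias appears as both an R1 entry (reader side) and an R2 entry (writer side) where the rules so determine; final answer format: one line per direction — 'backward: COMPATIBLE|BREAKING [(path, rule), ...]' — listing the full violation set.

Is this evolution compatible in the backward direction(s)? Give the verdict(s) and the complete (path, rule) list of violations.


backward: BREAKING [(meta.nickname, R1)]

in Profile below, arrows point writer -> reader
backward on Profile — v2 reading data written by v1:
  meta: paired with writer meta (Money -> Money; writer required)
  retries: paired with writer retries (int64 -> int64; writer required)
  title: paired with writer title (string -> string; writer optional)
  blob: paired with writer blob (bytes -> bytes; writer optional)
  tier (writer side), unknown to reader
  meta.rating: paired with writer meta.rating (float64 -> float64; writer optional)
  meta.retries: paired with writer meta.id (int32 -> int32; writer optional)
  meta.nickname: no writer-side match
  meta.signature: paired with writer meta.signature (bytes -> bytes; writer required)
  rule R1 violated at meta.nickname
  backward on Profile therefore BREAKING (1)
ruling out the remaining Profile differences:
  removed field tier from record Profile -> triggers nothing under Profile's printed rules — same verdict
  field retries in record Profile: tag 3 changed to 36 -> triggers nothing under Profile's printed rules — same verdict
  field meta in record Profile: required changed to optional -> its effect on Profile is confined to the forward direction, not asked
  renamed field id to retries in record Money (alias id declared on the renamed field) -> triggers nothing under Profile's printed rules — same verdict


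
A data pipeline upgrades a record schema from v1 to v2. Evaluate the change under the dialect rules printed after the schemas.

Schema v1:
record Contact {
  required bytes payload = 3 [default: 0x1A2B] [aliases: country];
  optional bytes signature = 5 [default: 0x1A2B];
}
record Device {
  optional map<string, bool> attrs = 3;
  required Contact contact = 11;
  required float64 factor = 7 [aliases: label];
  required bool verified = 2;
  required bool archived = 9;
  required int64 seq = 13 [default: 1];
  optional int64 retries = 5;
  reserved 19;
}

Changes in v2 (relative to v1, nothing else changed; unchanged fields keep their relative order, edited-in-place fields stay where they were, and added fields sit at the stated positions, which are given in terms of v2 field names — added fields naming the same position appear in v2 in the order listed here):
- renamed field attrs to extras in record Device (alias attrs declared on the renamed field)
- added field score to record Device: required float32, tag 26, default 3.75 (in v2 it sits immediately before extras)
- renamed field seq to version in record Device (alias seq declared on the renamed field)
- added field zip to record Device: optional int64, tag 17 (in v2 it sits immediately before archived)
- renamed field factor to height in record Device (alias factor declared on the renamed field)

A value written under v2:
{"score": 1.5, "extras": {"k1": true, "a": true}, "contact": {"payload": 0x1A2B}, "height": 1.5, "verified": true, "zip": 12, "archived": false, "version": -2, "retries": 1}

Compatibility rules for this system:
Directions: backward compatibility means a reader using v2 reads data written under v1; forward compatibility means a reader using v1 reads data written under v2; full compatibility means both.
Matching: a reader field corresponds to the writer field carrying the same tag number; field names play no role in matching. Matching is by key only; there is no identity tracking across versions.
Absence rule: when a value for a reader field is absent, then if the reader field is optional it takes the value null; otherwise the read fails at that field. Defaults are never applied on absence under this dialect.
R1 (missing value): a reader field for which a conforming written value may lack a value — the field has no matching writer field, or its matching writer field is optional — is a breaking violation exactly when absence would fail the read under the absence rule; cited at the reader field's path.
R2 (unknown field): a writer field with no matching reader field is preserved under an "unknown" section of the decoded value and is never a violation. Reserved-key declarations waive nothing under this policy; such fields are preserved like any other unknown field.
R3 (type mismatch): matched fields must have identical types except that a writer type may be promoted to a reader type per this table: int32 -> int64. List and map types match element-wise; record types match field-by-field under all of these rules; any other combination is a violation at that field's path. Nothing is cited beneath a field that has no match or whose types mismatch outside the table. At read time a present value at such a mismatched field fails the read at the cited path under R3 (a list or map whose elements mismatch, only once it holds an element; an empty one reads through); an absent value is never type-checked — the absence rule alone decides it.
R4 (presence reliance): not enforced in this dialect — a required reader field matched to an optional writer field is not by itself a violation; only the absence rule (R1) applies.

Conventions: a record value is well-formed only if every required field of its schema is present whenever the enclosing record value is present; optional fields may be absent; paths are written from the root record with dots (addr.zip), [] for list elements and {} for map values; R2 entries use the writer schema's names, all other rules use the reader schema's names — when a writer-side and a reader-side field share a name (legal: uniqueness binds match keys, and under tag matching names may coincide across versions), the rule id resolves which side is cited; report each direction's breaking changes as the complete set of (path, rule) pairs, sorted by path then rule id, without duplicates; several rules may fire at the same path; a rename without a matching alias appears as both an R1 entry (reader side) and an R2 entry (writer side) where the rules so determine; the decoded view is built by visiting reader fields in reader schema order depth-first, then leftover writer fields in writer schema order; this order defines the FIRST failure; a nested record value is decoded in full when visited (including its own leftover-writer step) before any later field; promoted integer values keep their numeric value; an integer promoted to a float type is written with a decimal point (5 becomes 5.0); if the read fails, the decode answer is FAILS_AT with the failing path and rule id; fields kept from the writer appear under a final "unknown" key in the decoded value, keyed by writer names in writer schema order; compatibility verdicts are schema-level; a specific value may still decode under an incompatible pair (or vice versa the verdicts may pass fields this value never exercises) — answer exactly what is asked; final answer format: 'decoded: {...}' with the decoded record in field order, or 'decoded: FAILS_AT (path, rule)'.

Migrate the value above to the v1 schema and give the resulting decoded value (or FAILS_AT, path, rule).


arrows below run writer -> reader for Device
decoding the Device value with the v1 reader:
  attrs := {"k1": true, "a": true} (from writer extras)
  contact.payload := 0x1A2B
  contact.signature := null (not supplied -> null)
  factor := 1.5 (from writer height)
  verified := true
  archived := false
  seq := -2 (from writer version)
  retries := 1
  writer score: kept under "unknown"
  writer zip: kept under "unknown"
  => decoded: {"attrs": {"k1": true, "a": true}, "contact": {"payload": 0x1A2B, "signature": null}, "factor": 1.5, "verified": true, "archived": false, "seq": -2, "retries": 1, "unknown": {"score": 1.5, "zip": 12}}
remaining Device differences; none change what is asked:
  renamed field attrs to extras in record Device (alias attrs declared on the renamed field) -> inert under this dialect — no rule fires on Device and the result does not move
  renamed field seq to version in record Device (alias seq declared on the renamed field) -> inert under this dialect — no rule fires on Device and the result does not move
  renamed field factor to height in record Device (alias factor declared on the renamed field) -> inert under this dialect — no rule fires on Device and the result does not move

decoded: {"attrs": {"k1": true, "a": true}, "contact": {"payload": 0x1A2B, "signature": null}, "factor": 1.5, "verified": true, "archived": false, "seq": -2, "retries": 1, "unknown": {"score": 1.5, "zip": 12}}


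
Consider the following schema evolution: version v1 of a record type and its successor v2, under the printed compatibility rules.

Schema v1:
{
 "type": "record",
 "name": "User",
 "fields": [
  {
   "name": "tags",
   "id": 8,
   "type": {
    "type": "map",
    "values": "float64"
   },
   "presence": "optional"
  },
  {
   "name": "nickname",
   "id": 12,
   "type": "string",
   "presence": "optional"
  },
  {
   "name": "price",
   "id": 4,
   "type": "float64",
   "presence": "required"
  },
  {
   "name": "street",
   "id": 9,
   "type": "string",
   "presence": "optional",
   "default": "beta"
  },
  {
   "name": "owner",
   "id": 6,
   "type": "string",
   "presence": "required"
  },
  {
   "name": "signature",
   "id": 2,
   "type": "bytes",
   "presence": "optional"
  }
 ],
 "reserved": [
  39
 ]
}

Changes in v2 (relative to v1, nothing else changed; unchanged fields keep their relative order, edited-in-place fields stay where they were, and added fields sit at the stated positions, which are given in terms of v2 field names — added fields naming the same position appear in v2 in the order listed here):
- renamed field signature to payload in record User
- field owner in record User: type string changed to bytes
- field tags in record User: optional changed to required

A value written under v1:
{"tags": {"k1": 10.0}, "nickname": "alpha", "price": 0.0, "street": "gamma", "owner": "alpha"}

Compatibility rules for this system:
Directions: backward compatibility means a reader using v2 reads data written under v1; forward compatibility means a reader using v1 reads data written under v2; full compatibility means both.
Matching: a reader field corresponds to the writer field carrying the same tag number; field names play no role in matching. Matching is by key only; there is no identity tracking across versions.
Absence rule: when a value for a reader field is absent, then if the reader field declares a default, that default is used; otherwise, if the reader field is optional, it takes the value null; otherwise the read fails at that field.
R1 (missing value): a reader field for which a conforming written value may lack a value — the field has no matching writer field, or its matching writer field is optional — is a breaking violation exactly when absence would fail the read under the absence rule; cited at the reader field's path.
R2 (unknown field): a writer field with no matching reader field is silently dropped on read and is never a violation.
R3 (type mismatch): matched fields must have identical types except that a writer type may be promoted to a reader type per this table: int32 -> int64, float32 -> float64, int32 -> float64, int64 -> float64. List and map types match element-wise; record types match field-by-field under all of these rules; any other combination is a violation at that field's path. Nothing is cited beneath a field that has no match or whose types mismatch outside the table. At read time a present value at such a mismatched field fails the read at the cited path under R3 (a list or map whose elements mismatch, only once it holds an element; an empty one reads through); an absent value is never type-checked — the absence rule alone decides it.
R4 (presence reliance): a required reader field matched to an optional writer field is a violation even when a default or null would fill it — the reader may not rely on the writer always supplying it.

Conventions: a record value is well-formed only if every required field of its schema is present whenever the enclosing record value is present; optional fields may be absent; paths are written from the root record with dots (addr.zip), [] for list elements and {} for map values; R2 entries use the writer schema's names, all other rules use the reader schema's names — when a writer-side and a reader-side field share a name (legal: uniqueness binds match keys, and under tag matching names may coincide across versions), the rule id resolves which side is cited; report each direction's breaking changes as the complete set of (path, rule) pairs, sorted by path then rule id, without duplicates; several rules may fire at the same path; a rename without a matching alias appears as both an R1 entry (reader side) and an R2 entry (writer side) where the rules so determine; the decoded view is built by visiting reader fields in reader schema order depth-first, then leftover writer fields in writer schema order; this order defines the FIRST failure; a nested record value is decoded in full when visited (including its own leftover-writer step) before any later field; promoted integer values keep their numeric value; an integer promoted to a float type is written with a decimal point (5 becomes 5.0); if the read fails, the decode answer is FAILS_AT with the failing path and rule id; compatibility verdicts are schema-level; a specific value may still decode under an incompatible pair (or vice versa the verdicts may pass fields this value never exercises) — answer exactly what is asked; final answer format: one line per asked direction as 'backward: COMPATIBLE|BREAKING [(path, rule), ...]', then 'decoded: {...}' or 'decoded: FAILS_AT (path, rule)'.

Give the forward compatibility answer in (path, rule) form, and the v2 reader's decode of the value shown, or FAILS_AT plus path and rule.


in User below, arrows point writer -> reader
forward on User — v1 reading data written by v2:
  tags: map<string, float64> -> map<string, float64>, writer required; from tags
  nickname: string -> string, writer optional; from nickname
  price: float64 -> float64, writer required; from price
  street: string -> string, writer optional; from street
  owner: bytes -> string, writer required; from owner
  signature: bytes -> bytes, writer optional; from payload
  violation R3 at owner
  => 1 violation(s): forward is BREAKING for User
decode walk for User under reader schema v2:
  tags := {"k1": 10.0}
  nickname := "alpha"
  price := 0.0
  street := "gamma"
  read fails at owner under R3
  => FAILS_AT (owner, R3)
the rest of the User diff is inert for this question:
  renamed field signature to payload in record User -> triggers nothing under User's printed rules — same verdict
  field tags in record User: optional changed to required -> affects backward compatibility only, which is not asked

forward: BREAKING [(owner, R3)]; decoded: FAILS_AT (owner, R3)


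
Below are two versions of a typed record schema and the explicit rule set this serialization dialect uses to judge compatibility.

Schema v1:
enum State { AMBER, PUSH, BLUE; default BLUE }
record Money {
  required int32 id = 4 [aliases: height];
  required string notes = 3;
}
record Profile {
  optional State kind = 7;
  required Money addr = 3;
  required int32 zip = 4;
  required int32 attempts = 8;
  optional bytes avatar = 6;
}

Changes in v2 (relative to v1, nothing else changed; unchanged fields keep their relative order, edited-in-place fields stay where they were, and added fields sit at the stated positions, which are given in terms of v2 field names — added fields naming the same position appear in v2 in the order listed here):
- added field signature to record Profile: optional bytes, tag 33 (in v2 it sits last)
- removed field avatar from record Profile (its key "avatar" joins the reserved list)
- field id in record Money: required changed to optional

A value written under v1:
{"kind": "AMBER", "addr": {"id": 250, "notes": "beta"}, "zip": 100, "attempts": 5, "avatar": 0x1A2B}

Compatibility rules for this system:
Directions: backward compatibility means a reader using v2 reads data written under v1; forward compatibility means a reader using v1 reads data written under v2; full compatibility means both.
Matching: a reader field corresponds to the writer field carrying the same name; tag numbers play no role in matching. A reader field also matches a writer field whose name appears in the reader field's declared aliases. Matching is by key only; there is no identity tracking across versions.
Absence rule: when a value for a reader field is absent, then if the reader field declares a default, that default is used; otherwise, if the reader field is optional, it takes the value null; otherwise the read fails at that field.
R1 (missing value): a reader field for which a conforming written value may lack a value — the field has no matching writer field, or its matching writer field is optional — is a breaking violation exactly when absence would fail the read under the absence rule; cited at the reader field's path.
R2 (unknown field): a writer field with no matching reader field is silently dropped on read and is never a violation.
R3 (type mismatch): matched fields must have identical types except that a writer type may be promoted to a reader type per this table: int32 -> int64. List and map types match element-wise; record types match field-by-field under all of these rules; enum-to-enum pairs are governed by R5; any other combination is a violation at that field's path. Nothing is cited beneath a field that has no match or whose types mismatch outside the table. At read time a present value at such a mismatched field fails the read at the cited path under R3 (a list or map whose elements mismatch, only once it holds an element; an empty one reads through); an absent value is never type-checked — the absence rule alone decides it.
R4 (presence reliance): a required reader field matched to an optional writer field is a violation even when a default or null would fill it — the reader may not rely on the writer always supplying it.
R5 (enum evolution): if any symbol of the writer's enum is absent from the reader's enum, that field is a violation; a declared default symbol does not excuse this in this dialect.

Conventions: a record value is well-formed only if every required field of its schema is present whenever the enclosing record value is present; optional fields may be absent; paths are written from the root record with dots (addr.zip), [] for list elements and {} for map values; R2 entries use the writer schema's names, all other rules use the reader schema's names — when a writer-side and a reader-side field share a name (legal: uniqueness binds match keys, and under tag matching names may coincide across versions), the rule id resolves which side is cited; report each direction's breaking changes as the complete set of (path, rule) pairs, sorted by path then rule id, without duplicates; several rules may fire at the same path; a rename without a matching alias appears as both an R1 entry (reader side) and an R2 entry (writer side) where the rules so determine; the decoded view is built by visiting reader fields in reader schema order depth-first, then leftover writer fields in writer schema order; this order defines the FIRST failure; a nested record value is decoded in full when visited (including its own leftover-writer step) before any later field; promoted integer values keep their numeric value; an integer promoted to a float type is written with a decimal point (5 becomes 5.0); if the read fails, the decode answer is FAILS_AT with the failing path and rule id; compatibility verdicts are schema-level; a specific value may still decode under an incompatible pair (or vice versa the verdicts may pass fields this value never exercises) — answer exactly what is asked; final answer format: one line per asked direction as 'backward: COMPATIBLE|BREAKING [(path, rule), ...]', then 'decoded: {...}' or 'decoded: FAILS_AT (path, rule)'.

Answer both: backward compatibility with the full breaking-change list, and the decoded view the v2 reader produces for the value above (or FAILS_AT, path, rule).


the writer's type comes first in each Profile pair
backward on Profile — v2 reading data written by v1:
  kind: State -> State, writer optional; from kind
  addr: Money -> Money, writer required; from addr
  zip: int32 -> int32, writer required; from zip
  attempts: int32 -> int32, writer required; from attempts
  no writer field matches reader signature
  avatar (writer side), unknown to reader
  addr.id: int32 -> int32, writer required; from addr.id
  addr.notes: string -> string, writer required; from addr.notes
  => backward verdict for Profile: COMPATIBLE, no violations
migrating the Profile value to v2:
  kind := "AMBER"
  addr.id := 250
  addr.notes := "beta"
  zip := 100
  attempts := 5
  signature := null (absent, optional -> null)
  writer avatar: unknown -> dropped
  => decoded: {"kind": "AMBER", "addr": {"id": 250, "notes": "beta"}, "zip": 100, "attempts": 5, "signature": null}
checking off the Profile differences that do not matter here:
  field id in record Money: required changed to optional -> affects forward compatibility only, which is not asked

backward: COMPATIBLE []; decoded: {"kind": "AMBER", "addr": {"id": 250, "notes": "beta"}, "zip": 100, "attempts": 5, "signature": null}


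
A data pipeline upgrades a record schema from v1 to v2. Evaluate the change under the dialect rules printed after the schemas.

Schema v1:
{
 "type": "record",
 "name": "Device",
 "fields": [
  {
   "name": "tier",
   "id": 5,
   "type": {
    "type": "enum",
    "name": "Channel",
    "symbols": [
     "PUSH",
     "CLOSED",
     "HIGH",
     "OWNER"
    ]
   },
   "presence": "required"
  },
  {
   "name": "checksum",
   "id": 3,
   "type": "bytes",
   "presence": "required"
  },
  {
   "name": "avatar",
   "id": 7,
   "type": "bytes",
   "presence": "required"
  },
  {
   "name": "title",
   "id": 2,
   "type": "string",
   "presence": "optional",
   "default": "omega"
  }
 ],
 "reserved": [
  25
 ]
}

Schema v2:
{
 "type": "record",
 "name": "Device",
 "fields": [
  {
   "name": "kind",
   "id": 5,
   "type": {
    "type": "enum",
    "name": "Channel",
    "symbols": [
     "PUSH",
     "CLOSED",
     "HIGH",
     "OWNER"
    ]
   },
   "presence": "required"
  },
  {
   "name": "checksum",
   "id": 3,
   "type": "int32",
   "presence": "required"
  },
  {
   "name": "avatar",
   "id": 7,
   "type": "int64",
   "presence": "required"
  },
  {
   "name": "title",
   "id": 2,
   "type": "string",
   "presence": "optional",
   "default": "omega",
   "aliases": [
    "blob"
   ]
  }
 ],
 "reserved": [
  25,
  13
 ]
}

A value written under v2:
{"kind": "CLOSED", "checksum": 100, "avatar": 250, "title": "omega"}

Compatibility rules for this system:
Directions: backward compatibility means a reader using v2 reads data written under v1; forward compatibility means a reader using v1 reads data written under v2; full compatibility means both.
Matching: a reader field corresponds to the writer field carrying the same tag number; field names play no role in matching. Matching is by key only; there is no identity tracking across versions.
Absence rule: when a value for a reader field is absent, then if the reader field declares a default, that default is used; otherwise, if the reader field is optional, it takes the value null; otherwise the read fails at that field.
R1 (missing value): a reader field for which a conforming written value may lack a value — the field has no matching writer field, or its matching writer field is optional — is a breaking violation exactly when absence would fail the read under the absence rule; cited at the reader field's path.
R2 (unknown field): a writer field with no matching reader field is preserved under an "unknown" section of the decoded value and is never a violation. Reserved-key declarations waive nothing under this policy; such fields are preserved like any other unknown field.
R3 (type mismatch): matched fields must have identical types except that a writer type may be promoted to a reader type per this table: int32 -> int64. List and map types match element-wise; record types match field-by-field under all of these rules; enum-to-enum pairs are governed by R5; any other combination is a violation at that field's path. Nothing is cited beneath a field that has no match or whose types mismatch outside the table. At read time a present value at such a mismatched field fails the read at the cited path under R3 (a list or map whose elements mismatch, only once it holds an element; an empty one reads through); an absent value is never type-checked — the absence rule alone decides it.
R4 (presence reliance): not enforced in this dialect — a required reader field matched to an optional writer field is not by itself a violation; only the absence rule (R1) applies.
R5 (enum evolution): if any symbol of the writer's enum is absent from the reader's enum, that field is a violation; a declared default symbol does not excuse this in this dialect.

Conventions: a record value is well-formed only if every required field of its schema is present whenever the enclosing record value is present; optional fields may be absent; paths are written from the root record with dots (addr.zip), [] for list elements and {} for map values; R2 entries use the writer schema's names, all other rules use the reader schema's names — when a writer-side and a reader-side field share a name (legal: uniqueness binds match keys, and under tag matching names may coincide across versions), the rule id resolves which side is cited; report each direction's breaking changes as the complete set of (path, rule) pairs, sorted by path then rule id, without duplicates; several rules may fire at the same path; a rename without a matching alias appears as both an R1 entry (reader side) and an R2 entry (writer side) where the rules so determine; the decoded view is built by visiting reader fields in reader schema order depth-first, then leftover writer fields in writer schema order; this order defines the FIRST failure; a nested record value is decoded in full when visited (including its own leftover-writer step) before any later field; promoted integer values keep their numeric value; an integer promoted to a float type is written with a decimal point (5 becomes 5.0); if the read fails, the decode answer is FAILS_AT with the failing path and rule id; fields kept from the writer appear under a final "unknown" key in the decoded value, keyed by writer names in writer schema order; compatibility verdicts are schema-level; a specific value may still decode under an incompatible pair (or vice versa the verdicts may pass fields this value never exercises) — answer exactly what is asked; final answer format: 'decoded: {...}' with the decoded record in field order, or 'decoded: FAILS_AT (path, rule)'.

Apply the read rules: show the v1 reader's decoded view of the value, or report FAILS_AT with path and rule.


arrows below run writer -> reader for Device
migrating the Device value to v1:
  tier := "CLOSED" (from writer kind)
  read fails at checksum under R3
  => FAILS_AT (checksum, R3)
remaining Device differences; none change what is asked:
  field avatar in record Device: type bytes changed to int64 -> schema-level compatibility only; this Device value's decode is unchanged
  renamed field tier to kind in record Device -> triggers nothing under the printed rules; the Device answer is the same either way

decoded: FAILS_AT (checksum, R3)


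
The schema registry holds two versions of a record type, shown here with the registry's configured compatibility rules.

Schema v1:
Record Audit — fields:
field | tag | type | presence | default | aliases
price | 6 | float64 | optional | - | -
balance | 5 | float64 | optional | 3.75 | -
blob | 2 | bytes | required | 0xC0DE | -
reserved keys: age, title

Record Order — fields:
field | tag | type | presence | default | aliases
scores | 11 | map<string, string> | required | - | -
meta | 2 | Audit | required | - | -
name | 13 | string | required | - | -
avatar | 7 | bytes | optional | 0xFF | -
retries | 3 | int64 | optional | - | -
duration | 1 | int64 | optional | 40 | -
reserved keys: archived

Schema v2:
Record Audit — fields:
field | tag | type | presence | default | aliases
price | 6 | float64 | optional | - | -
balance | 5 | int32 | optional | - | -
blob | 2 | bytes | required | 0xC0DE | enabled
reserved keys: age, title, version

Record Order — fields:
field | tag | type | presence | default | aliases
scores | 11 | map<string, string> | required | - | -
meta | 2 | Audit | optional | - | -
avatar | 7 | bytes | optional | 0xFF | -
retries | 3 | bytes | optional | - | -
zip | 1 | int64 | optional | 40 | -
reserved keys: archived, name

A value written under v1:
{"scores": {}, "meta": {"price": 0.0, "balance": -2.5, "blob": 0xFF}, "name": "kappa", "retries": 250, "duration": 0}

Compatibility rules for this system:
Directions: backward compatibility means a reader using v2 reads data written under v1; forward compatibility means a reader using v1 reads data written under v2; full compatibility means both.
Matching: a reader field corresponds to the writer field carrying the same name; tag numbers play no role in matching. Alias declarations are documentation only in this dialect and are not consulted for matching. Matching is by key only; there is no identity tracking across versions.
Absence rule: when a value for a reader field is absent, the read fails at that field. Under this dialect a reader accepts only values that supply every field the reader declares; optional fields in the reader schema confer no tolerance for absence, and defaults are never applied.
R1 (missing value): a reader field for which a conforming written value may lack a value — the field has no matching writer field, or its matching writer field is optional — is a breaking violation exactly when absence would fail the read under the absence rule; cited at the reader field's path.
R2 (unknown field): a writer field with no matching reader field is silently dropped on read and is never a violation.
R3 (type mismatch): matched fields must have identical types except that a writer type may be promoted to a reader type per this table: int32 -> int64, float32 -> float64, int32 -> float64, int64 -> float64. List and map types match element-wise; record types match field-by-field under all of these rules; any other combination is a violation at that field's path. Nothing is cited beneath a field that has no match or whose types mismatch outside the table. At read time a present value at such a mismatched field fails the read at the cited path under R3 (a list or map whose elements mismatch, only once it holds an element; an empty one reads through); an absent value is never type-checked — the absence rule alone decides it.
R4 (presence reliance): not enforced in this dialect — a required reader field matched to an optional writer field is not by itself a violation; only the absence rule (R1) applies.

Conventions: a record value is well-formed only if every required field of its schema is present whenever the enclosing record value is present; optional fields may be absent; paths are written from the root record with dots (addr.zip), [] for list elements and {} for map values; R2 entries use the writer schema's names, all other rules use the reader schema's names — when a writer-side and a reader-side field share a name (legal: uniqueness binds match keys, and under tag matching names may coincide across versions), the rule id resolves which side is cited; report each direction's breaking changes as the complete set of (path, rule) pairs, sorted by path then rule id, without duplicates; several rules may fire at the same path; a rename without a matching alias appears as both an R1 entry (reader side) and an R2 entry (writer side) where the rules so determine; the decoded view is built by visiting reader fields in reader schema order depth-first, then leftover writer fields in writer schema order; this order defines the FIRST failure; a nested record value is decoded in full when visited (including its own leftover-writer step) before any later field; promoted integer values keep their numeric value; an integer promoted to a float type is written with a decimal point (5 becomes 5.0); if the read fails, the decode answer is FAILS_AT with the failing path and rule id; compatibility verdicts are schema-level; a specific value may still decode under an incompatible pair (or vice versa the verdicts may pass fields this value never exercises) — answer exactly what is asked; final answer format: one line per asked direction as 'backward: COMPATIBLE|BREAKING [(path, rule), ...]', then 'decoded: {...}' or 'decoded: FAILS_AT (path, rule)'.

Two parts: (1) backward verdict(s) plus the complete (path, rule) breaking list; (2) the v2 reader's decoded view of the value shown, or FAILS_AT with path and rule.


backward: BREAKING [(avatar, R1), (meta.balance, R1), (meta.balance, R3), (meta.price, R1), (retries, R1), (retries, R3), (zip, R1)]; decoded: FAILS_AT (meta.balance, R3)

arrows below run writer -> reader for Order
backward for Order (reader v2, writer v1):
  map<string, string> -> map<string, string>, writer required: scores aligns to scores
  Audit -> Audit, writer required: meta aligns to meta
  bytes -> bytes, writer optional: avatar aligns to avatar
  int64 -> bytes, writer optional: retries aligns to retries
  zip: no writer-side match
  writer name: unknown to reader
  writer duration: unknown to reader
  float64 -> float64, writer optional: meta.price aligns to meta.price
  float64 -> int32, writer optional: meta.balance aligns to meta.balance
  bytes -> bytes, writer required: meta.blob aligns to meta.blob
  R1 fires at avatar
  R1 fires at meta.balance
  R3 fires at meta.balance
  R1 fires at meta.price
  R1 fires at retries
  R3 fires at retries
  R1 fires at zip
  => 7 violation(s): backward is BREAKING for Order
decoding the Order value with the v2 reader:
  scores := {}
  meta.price := 0.0
  read fails at meta.balance under R3
  => FAILS_AT (meta.balance, R3)
remaining Order differences; none change what is asked:
  removed field name from record Order (its key "name" joins the reserved list) -> its effect on Order is confined to the forward direction, not asked
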